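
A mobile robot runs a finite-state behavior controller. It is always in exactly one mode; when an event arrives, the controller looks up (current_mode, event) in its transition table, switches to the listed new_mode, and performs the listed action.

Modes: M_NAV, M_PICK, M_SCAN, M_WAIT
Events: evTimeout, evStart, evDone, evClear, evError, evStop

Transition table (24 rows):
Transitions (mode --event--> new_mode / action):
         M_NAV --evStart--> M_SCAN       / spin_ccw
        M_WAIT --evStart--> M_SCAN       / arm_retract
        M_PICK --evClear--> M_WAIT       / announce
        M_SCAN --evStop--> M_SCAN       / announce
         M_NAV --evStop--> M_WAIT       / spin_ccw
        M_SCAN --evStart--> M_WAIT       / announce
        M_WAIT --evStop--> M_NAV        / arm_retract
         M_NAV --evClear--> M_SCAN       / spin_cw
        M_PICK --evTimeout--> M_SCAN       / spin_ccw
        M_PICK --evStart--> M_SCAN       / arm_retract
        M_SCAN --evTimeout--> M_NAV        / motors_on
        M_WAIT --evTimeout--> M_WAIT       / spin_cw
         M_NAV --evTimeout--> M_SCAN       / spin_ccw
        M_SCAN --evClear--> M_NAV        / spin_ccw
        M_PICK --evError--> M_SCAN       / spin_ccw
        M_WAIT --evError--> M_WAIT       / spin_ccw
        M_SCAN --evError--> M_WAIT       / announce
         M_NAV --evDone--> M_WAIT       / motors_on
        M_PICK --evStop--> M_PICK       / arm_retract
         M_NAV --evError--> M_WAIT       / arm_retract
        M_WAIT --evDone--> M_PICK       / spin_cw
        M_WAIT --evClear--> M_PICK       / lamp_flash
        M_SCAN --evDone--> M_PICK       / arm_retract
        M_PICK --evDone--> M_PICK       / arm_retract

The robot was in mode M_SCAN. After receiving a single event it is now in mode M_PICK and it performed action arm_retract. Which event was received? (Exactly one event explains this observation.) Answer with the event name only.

try evTimeout: (M_SCAN, evTimeout) → (M_NAV, motors_on)
try evStart: (M_SCAN, evStart) → (M_WAIT, announce)
try evDone: (M_SCAN, evDone) → (M_PICK, arm_retract)  ← matches
try evClear: (M_SCAN, evClear) → (M_NAV, spin_ccw)
try evError: (M_SCAN, evError) → (M_WAIT, announce)
try evStop: (M_SCAN, evStop) → (M_SCAN, announce)

evDone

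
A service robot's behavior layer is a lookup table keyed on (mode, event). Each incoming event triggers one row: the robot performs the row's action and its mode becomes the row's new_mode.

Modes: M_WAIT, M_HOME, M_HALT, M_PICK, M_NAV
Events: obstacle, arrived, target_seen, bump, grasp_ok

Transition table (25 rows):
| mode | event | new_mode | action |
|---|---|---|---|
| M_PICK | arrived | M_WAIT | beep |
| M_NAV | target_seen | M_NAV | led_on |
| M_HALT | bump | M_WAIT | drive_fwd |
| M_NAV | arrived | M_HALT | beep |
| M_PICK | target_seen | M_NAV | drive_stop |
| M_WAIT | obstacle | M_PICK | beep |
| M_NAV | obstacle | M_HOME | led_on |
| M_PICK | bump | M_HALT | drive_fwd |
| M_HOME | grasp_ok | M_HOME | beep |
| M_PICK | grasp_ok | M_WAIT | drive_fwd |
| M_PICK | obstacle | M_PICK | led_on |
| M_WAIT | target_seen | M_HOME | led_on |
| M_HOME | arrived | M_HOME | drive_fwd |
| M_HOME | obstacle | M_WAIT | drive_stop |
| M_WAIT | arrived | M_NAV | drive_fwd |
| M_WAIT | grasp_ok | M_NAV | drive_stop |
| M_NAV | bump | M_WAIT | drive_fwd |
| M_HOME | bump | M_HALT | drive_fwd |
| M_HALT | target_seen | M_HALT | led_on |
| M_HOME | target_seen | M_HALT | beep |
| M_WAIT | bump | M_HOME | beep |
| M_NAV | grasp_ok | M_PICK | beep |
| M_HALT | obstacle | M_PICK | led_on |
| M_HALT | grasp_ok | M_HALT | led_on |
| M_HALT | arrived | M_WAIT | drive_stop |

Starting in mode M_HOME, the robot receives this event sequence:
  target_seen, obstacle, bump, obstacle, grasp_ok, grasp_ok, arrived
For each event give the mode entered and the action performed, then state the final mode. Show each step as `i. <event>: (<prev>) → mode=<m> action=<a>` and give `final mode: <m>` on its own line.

1. target_seen: (M_HOME) → mode=M_HALT action=beep
2. obstacle: (M_HALT) → mode=M_PICK action=led_on
3. bump: (M_PICK) → mode=M_HALT action=drive_fwd
4. obstacle: (M_HALT) → mode=M_PICK action=led_on
5. grasp_ok: (M_PICK) → mode=M_WAIT action=drive_fwd
6. grasp_ok: (M_WAIT) → mode=M_NAV action=drive_stop
7. arrived: (M_NAV) → mode=M_HALT action=beep

final mode: M_HALT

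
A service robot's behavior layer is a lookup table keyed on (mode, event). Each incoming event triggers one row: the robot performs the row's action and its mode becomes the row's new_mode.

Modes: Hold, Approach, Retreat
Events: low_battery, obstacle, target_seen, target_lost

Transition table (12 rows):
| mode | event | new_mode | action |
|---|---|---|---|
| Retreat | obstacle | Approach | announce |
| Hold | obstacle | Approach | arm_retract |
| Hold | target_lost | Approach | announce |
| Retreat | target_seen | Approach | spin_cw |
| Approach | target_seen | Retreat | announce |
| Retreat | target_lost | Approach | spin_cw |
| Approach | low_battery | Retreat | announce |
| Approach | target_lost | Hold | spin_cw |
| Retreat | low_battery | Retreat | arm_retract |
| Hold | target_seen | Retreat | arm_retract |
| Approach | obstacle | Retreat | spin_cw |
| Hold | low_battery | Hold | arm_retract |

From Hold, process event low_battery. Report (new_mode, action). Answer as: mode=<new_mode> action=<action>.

mode=Hold action=arm_retract

current mode = Hold; filter table to that mode:
  (Hold, obstacle) → (Approach, arm_retract)
  (Hold, target_lost) → (Approach, announce)
  (Hold, target_seen) → (Retreat, arm_retract)
  (Hold, low_battery) → (Hold, arm_retract)  ← event matches
event = low_battery selects (Hold, arm_retract)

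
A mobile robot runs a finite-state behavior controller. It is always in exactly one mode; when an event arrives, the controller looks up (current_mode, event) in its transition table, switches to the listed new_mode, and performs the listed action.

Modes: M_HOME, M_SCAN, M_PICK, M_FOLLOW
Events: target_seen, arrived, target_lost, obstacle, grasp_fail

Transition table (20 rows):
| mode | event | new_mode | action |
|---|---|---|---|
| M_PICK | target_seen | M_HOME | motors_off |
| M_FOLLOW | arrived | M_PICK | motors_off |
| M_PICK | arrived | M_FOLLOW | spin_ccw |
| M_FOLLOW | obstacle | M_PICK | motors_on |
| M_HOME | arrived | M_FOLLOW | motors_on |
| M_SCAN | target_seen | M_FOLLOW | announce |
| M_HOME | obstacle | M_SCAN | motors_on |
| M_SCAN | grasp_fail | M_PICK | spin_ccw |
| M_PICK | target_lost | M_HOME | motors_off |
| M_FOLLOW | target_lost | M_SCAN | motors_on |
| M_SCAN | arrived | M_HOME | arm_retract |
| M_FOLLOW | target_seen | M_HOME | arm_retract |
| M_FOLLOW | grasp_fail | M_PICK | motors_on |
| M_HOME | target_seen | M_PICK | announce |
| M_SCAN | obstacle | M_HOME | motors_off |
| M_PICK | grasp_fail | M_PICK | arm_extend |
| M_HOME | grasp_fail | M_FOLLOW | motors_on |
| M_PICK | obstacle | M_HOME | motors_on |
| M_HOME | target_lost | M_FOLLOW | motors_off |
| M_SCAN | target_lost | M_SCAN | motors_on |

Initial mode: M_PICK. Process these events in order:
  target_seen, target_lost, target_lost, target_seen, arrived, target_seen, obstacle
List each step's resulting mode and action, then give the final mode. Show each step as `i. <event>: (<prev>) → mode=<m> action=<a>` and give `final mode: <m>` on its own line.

final mode: M_SCAN

1. target_seen: (M_PICK) → mode=M_HOME action=motors_off
2. target_lost: (M_HOME) → mode=M_FOLLOW action=motors_off
3. target_lost: (M_FOLLOW) → mode=M_SCAN action=motors_on
4. target_seen: (M_SCAN) → mode=M_FOLLOW action=announce
5. arrived: (M_FOLLOW) → mode=M_PICK action=motors_off
6. target_seen: (M_PICK) → mode=M_HOME action=motors_off
7. obstacle: (M_HOME) → mode=M_SCAN action=motors_on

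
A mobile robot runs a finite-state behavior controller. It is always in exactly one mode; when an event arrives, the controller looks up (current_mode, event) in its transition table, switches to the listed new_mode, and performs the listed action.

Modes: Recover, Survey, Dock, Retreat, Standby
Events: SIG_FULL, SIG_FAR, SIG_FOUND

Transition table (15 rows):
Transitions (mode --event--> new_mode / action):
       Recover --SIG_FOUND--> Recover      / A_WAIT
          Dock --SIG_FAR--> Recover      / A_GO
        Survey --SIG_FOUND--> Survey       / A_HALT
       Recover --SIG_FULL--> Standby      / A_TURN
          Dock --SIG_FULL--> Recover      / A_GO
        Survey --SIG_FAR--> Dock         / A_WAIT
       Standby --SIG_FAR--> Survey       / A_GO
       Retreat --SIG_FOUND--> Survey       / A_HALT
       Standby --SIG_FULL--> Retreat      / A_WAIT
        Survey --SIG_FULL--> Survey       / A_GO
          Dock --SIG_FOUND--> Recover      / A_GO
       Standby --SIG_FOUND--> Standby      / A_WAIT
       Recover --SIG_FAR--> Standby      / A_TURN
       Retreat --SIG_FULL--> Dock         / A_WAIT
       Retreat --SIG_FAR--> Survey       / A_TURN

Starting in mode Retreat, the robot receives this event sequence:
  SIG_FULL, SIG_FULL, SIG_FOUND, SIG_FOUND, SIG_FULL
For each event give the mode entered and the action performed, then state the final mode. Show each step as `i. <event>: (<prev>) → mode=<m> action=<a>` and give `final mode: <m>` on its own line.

final mode: Standby

1. SIG_FULL: (Retreat) → mode=Dock action=A_WAIT
2. SIG_FULL: (Dock) → mode=Recover action=A_GO
3. SIG_FOUND: (Recover) → mode=Recover action=A_WAIT
4. SIG_FOUND: (Recover) → mode=Recover action=A_WAIT
5. SIG_FULL: (Recover) → mode=Standby action=A_TURN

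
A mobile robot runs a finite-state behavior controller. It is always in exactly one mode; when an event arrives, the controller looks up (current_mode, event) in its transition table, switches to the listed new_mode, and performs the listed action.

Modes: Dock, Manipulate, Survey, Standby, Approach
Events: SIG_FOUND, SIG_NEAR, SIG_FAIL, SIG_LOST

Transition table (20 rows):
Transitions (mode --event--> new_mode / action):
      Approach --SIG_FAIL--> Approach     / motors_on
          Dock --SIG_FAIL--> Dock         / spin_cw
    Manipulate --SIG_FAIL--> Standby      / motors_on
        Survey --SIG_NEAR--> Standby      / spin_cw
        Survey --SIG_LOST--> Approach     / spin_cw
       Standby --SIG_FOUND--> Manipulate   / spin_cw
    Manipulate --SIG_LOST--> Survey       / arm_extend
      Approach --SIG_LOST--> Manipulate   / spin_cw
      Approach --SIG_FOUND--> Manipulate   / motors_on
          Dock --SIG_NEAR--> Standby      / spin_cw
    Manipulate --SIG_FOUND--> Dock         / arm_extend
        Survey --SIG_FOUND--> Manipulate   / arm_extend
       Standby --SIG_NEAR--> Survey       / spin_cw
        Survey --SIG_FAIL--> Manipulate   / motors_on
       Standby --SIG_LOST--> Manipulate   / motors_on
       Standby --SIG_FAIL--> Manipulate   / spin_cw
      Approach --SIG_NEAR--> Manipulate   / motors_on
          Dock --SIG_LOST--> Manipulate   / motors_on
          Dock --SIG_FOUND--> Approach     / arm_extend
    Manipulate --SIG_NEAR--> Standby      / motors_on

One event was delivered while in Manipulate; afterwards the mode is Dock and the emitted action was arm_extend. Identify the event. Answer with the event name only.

try SIG_FOUND: (Manipulate, SIG_FOUND) → (Dock, arm_extend)  ← matches
try SIG_NEAR: (Manipulate, SIG_NEAR) → (Standby, motors_on)
try SIG_FAIL: (Manipulate, SIG_FAIL) → (Standby, motors_on)
try SIG_LOST: (Manipulate, SIG_LOST) → (Survey, arm_extend)

SIG_FOUND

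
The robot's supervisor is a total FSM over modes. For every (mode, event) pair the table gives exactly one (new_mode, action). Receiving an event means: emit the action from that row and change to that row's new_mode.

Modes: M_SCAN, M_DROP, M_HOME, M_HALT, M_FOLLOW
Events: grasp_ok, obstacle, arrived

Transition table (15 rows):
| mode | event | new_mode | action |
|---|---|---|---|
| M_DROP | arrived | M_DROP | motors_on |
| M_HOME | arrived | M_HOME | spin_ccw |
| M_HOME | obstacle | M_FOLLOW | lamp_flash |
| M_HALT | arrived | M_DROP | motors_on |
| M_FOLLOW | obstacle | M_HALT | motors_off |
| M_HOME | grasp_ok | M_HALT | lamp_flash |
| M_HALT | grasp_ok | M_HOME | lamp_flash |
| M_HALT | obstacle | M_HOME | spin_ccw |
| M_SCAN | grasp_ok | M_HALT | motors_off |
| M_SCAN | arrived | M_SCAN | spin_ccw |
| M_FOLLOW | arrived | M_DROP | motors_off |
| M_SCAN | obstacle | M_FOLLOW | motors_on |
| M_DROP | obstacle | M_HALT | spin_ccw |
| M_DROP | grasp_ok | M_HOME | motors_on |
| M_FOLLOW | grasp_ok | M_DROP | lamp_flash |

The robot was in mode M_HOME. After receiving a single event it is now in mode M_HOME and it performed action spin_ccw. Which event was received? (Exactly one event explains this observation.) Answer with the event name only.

arrived

try grasp_ok: (M_HOME, grasp_ok) → (M_HALT, lamp_flash)
try obstacle: (M_HOME, obstacle) → (M_FOLLOW, lamp_flash)
try arrived: (M_HOME, arrived) → (M_HOME, spin_ccw)  ← matches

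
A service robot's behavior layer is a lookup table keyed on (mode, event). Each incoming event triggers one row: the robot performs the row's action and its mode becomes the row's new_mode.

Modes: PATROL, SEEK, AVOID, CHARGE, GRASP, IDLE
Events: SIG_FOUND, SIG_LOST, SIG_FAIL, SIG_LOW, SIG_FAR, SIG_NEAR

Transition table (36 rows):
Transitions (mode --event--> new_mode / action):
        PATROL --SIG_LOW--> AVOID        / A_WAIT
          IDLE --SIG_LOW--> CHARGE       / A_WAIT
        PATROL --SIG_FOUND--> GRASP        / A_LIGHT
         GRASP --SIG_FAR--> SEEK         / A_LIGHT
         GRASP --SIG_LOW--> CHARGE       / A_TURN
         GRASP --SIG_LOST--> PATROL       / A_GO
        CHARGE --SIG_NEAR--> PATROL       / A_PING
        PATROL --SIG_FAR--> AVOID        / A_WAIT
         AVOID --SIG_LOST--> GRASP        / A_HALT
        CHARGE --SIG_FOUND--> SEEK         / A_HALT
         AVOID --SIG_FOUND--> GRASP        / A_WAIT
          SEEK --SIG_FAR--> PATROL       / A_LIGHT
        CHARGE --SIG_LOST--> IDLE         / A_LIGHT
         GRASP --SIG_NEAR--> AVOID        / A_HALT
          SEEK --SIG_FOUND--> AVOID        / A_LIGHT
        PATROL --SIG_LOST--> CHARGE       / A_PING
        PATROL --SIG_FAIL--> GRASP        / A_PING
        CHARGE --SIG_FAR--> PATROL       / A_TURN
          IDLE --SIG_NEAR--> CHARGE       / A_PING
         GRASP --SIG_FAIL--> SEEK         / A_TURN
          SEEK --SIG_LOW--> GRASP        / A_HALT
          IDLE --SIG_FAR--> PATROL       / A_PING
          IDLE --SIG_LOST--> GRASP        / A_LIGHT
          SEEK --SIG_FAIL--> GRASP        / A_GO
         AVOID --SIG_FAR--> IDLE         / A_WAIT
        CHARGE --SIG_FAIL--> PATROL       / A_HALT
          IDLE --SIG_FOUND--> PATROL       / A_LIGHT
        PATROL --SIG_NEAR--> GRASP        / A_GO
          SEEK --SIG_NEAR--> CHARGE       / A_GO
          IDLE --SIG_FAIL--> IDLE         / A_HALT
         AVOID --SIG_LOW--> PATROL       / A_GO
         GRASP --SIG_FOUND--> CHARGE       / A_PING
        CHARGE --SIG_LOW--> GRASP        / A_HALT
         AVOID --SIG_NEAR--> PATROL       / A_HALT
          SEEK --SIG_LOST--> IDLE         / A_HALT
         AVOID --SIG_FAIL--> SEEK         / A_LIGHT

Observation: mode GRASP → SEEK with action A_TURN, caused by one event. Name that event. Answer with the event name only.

SIG_FAIL

try SIG_FOUND: (GRASP, SIG_FOUND) → (CHARGE, A_PING)
try SIG_LOST: (GRASP, SIG_LOST) → (PATROL, A_GO)
try SIG_FAIL: (GRASP, SIG_FAIL) → (SEEK, A_TURN)  ← matches
try SIG_LOW: (GRASP, SIG_LOW) → (CHARGE, A_TURN)
try SIG_FAR: (GRASP, SIG_FAR) → (SEEK, A_LIGHT)
try SIG_NEAR: (GRASP, SIG_NEAR) → (AVOID, A_HALT)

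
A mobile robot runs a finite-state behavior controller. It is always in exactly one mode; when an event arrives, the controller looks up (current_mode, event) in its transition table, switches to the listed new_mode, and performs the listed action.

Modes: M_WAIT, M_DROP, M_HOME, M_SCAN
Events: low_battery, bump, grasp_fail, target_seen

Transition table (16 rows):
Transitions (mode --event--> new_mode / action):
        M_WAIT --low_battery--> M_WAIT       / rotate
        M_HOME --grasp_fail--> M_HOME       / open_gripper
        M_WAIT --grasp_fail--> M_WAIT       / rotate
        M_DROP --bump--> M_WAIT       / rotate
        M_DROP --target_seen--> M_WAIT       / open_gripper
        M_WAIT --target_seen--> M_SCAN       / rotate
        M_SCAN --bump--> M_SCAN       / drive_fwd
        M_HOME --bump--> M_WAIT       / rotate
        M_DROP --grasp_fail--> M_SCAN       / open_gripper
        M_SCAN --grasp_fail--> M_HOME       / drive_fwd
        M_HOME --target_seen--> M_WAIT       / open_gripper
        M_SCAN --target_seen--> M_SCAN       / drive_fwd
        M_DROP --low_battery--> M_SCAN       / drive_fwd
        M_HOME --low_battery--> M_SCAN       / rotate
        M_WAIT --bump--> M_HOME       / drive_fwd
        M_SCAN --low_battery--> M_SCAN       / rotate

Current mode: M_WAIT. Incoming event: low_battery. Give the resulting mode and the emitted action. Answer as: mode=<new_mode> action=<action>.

current mode = M_WAIT; filter table to that mode:
  (M_WAIT, low_battery) → (M_WAIT, rotate)  ← event matches
  (M_WAIT, grasp_fail) → (M_WAIT, rotate)
  (M_WAIT, target_seen) → (M_SCAN, rotate)
  (M_WAIT, bump) → (M_HOME, drive_fwd)
event = low_battery selects (M_WAIT, rotate)

mode=M_WAIT action=rotate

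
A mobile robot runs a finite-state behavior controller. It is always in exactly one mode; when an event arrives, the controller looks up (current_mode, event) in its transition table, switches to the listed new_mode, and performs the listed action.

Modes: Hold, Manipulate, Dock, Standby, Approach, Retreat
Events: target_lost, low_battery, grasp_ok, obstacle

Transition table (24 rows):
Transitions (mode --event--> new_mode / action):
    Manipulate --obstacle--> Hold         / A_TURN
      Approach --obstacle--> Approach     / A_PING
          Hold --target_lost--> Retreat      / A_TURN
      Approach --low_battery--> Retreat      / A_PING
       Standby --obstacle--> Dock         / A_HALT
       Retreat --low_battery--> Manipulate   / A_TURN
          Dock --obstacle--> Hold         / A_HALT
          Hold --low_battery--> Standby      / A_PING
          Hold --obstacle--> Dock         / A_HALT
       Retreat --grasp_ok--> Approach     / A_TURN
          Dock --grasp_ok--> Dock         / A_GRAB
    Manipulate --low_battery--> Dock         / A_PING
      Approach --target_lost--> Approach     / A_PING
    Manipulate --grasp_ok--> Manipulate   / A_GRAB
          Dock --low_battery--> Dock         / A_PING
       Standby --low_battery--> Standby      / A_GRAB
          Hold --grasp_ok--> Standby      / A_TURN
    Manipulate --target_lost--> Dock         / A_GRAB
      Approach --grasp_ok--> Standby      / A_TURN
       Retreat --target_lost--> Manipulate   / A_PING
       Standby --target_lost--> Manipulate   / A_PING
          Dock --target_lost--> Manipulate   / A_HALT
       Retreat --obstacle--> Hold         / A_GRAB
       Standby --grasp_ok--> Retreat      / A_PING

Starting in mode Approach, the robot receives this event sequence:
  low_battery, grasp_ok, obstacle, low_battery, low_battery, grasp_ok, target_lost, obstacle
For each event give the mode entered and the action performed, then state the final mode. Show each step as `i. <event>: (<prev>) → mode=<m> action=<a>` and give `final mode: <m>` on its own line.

final mode: Hold

1. low_battery: (Approach) → mode=Retreat action=A_PING
2. grasp_ok: (Retreat) → mode=Approach action=A_TURN
3. obstacle: (Approach) → mode=Approach action=A_PING
4. low_battery: (Approach) → mode=Retreat action=A_PING
5. low_battery: (Retreat) → mode=Manipulate action=A_TURN
6. grasp_ok: (Manipulate) → mode=Manipulate action=A_GRAB
7. target_lost: (Manipulate) → mode=Dock action=A_GRAB
8. obstacle: (Dock) → mode=Hold action=A_HALT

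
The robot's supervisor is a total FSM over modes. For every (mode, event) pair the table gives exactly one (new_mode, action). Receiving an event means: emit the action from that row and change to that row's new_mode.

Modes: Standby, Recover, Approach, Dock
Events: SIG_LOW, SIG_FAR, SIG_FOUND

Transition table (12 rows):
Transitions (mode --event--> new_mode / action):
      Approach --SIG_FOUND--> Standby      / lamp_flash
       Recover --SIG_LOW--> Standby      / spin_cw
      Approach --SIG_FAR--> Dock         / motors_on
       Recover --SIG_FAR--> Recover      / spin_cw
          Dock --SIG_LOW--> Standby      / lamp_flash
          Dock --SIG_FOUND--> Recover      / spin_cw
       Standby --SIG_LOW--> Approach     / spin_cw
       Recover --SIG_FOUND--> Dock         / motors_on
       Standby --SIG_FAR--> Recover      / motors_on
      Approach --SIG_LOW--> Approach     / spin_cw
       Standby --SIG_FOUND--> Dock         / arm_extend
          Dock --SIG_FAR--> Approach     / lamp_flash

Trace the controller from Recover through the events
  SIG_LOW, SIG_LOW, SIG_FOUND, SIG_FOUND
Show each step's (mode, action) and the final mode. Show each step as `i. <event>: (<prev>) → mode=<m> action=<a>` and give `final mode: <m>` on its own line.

final mode: Dock

1. SIG_LOW: (Recover) → mode=Standby action=spin_cw
2. SIG_LOW: (Standby) → mode=Approach action=spin_cw
3. SIG_FOUND: (Approach) → mode=Standby action=lamp_flash
4. SIG_FOUND: (Standby) → mode=Dock action=arm_extend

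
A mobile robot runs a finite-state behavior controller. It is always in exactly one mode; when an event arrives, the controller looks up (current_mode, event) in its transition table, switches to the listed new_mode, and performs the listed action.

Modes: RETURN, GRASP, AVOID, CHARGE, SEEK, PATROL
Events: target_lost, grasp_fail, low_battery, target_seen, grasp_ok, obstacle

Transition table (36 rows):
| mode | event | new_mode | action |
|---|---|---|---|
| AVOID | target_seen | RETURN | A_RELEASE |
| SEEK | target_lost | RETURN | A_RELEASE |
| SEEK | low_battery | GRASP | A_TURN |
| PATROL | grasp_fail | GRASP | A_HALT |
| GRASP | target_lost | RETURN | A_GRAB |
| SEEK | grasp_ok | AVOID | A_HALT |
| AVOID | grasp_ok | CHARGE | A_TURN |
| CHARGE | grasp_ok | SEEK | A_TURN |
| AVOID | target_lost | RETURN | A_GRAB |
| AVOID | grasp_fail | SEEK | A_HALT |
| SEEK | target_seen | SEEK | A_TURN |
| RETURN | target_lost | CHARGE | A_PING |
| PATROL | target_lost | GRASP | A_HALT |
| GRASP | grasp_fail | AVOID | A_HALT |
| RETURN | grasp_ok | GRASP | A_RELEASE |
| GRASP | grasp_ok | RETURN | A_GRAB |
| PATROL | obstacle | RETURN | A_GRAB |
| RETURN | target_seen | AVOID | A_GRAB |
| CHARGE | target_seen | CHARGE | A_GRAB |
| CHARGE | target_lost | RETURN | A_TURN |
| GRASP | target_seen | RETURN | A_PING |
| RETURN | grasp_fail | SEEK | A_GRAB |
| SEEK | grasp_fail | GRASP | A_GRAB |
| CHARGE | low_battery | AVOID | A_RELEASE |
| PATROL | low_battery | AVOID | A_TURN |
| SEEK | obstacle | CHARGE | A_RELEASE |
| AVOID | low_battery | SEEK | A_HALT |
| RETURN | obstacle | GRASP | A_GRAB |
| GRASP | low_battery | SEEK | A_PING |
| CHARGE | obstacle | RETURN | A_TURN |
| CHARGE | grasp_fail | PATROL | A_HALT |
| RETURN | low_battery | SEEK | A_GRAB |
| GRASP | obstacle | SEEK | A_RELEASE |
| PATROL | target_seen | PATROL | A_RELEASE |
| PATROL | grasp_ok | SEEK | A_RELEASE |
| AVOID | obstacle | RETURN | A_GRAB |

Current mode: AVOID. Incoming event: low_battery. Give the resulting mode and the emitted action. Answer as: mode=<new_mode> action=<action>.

mode=SEEK action=A_HALT

current mode = AVOID; filter table to that mode:
  (AVOID, target_seen) → (RETURN, A_RELEASE)
  (AVOID, grasp_ok) → (CHARGE, A_TURN)
  (AVOID, target_lost) → (RETURN, A_GRAB)
  (AVOID, grasp_fail) → (SEEK, A_HALT)
  (AVOID, low_battery) → (SEEK, A_HALT)  ← event matches
  (AVOID, obstacle) → (RETURN, A_GRAB)
event = low_battery selects (SEEK, A_HALT)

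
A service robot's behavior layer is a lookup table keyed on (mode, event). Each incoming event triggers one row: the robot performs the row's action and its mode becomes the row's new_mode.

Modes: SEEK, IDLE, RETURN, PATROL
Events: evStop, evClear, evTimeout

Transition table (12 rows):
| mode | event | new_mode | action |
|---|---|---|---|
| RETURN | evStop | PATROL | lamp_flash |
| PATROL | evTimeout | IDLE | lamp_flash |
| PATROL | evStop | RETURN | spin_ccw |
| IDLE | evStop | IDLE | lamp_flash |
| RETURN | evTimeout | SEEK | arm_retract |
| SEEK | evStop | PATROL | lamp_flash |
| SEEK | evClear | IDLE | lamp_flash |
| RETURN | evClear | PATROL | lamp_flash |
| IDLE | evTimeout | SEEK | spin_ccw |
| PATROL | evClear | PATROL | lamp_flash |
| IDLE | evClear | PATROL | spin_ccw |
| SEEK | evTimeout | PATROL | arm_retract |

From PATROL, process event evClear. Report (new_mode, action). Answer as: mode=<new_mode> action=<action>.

current mode = PATROL; filter table to that mode:
  (PATROL, evTimeout) → (IDLE, lamp_flash)
  (PATROL, evStop) → (RETURN, spin_ccw)
  (PATROL, evClear) → (PATROL, lamp_flash)  ← event matches
event = evClear selects (PATROL, lamp_flash)

mode=PATROL action=lamp_flash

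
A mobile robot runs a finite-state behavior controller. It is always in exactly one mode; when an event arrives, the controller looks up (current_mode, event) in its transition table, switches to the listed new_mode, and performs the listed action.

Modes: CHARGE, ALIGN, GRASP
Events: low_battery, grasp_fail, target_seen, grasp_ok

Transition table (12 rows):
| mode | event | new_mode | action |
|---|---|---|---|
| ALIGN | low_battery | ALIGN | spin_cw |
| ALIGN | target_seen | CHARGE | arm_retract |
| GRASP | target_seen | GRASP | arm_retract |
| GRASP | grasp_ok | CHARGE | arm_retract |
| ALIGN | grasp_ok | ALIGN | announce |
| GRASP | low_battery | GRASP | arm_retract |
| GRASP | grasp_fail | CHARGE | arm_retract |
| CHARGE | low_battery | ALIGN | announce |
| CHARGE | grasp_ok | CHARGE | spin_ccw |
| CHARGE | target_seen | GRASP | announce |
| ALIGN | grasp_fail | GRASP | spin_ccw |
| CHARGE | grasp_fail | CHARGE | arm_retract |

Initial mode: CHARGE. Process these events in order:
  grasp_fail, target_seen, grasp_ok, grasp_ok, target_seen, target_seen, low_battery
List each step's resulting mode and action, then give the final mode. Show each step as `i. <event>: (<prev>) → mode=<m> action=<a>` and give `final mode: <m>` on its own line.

1. grasp_fail: (CHARGE) → mode=CHARGE action=arm_retract
2. target_seen: (CHARGE) → mode=GRASP action=announce
3. grasp_ok: (GRASP) → mode=CHARGE action=arm_retract
4. grasp_ok: (CHARGE) → mode=CHARGE action=spin_ccw
5. target_seen: (CHARGE) → mode=GRASP action=announce
6. target_seen: (GRASP) → mode=GRASP action=arm_retract
7. low_battery: (GRASP) → mode=GRASP action=arm_retract

final mode: GRASP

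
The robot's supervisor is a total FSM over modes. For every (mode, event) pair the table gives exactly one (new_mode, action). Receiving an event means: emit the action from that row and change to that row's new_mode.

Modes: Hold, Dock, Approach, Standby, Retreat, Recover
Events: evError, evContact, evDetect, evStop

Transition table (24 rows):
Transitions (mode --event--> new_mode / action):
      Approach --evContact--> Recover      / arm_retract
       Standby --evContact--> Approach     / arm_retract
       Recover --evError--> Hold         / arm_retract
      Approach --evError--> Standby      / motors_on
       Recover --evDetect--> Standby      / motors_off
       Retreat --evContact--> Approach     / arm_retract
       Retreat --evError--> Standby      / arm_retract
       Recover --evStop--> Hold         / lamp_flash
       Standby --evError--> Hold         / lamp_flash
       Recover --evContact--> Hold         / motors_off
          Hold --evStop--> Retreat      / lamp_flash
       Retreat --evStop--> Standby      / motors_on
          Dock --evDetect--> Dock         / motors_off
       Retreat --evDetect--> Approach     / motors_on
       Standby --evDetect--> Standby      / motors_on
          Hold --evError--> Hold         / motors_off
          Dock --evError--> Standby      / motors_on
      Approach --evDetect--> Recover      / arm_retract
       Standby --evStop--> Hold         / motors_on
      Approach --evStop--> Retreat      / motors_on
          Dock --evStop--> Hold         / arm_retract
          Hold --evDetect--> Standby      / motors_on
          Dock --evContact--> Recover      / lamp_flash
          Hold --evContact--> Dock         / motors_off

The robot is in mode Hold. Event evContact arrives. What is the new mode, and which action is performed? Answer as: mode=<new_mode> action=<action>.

current mode = Hold; filter table to that mode:
  (Hold, evStop) → (Retreat, lamp_flash)
  (Hold, evError) → (Hold, motors_off)
  (Hold, evDetect) → (Standby, motors_on)
  (Hold, evContact) → (Dock, motors_off)  ← event matches
event = evContact selects (Dock, motors_off)

mode=Dock action=motors_off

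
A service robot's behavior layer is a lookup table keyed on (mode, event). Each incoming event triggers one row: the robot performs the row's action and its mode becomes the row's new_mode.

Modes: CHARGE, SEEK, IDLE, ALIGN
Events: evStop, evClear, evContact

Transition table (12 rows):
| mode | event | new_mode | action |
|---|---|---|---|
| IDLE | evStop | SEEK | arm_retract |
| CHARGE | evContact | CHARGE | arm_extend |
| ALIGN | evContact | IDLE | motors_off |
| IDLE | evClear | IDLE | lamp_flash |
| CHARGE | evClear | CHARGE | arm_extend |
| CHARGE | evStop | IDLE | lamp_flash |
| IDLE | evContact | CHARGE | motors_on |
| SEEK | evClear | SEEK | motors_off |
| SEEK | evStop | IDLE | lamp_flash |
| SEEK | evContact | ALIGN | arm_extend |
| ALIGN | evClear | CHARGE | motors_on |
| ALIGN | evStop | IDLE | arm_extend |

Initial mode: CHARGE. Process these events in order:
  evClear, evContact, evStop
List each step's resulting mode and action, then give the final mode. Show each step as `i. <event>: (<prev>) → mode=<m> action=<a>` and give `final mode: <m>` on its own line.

final mode: IDLE

1. evClear: (CHARGE) → mode=CHARGE action=arm_extend
2. evContact: (CHARGE) → mode=CHARGE action=arm_extend
3. evStop: (CHARGE) → mode=IDLE action=lamp_flash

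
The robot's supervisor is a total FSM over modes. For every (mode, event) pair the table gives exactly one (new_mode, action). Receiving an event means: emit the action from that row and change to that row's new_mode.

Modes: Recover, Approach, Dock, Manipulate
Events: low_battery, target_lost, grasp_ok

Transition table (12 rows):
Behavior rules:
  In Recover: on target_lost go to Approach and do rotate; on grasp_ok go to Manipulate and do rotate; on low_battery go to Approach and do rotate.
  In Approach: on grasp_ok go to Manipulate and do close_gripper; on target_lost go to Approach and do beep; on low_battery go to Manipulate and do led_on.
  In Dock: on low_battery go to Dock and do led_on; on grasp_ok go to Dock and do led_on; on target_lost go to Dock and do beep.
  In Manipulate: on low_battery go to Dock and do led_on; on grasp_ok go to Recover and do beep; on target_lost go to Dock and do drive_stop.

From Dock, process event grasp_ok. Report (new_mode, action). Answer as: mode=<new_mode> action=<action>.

current mode = Dock; filter table to that mode:
  (Dock, low_battery) → (Dock, led_on)
  (Dock, grasp_ok) → (Dock, led_on)  ← event matches
  (Dock, target_lost) → (Dock, beep)
event = grasp_ok selects (Dock, led_on)

mode=Dock action=led_on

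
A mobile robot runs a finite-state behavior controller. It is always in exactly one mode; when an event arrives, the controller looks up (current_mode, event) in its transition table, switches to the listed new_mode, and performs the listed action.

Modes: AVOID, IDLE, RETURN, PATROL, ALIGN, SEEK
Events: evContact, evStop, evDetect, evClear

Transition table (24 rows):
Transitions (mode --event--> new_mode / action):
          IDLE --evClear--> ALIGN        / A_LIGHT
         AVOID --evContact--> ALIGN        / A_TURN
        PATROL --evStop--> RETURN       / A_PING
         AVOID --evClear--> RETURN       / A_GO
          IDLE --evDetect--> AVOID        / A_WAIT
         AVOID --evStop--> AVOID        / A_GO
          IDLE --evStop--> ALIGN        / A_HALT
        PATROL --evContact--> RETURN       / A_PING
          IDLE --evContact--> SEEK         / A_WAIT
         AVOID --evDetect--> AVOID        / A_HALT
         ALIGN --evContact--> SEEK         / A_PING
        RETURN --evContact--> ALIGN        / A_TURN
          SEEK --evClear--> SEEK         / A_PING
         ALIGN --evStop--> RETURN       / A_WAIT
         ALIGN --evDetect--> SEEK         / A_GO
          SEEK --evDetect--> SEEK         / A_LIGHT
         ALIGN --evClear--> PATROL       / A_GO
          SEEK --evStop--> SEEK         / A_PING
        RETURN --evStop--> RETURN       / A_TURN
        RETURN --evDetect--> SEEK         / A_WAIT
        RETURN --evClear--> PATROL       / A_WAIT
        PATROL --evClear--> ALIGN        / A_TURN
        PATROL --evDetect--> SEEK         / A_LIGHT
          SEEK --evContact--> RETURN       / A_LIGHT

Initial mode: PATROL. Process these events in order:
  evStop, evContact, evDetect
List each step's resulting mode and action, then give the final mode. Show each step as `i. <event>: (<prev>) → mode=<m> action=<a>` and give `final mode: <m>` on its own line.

1. evStop: (PATROL) → mode=RETURN action=A_PING
2. evContact: (RETURN) → mode=ALIGN action=A_TURN
3. evDetect: (ALIGN) → mode=SEEK action=A_GO

final mode: SEEK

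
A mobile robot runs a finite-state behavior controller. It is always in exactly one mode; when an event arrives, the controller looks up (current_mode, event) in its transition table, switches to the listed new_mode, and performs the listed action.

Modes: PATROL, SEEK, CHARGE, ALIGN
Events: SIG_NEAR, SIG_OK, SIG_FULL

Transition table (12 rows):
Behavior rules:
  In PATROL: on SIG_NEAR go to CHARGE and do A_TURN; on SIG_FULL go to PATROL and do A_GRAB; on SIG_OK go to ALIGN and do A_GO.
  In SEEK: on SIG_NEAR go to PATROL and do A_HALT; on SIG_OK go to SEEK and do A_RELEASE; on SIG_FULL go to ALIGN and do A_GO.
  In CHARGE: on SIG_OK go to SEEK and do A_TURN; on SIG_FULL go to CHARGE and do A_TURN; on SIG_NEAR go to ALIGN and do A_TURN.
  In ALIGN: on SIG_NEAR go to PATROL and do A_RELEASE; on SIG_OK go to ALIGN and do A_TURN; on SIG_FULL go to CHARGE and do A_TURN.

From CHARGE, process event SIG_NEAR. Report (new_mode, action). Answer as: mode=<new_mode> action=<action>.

current mode = CHARGE; filter table to that mode:
  (CHARGE, SIG_OK) → (SEEK, A_TURN)
  (CHARGE, SIG_FULL) → (CHARGE, A_TURN)
  (CHARGE, SIG_NEAR) → (ALIGN, A_TURN)  ← event matches
event = SIG_NEAR selects (ALIGN, A_TURN)

mode=ALIGN action=A_TURN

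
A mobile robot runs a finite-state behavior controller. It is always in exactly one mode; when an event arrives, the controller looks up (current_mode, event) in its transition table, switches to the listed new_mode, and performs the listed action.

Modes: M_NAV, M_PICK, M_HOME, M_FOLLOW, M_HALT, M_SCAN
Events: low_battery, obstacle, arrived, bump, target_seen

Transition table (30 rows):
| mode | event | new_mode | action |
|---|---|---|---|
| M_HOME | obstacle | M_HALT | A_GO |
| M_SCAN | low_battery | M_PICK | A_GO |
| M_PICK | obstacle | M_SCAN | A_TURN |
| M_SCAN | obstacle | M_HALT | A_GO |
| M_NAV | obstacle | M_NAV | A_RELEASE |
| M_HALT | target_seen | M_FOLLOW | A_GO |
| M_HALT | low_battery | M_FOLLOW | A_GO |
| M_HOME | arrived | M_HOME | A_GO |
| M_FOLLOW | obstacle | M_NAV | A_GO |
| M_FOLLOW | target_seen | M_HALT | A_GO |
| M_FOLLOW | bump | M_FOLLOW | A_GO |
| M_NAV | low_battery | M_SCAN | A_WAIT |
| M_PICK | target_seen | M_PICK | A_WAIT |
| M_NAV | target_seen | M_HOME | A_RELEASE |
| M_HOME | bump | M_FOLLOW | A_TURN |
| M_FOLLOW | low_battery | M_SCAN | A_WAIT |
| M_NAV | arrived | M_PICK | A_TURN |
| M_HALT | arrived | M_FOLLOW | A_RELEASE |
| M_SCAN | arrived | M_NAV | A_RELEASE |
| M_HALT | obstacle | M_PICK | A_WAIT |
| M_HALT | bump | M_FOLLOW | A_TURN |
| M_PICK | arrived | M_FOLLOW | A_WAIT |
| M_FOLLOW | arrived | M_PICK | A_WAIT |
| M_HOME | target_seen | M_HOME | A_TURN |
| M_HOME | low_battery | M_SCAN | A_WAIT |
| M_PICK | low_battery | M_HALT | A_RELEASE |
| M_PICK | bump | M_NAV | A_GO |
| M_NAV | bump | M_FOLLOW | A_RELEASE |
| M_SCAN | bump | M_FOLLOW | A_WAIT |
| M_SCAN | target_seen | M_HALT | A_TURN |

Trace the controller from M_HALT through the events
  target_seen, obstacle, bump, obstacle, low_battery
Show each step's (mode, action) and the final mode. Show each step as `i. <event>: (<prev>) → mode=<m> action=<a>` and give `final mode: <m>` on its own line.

final mode: M_SCAN

1. target_seen: (M_HALT) → mode=M_FOLLOW action=A_GO
2. obstacle: (M_FOLLOW) → mode=M_NAV action=A_GO
3. bump: (M_NAV) → mode=M_FOLLOW action=A_RELEASE
4. obstacle: (M_FOLLOW) → mode=M_NAV action=A_GO
5. low_battery: (M_NAV) → mode=M_SCAN action=A_WAIT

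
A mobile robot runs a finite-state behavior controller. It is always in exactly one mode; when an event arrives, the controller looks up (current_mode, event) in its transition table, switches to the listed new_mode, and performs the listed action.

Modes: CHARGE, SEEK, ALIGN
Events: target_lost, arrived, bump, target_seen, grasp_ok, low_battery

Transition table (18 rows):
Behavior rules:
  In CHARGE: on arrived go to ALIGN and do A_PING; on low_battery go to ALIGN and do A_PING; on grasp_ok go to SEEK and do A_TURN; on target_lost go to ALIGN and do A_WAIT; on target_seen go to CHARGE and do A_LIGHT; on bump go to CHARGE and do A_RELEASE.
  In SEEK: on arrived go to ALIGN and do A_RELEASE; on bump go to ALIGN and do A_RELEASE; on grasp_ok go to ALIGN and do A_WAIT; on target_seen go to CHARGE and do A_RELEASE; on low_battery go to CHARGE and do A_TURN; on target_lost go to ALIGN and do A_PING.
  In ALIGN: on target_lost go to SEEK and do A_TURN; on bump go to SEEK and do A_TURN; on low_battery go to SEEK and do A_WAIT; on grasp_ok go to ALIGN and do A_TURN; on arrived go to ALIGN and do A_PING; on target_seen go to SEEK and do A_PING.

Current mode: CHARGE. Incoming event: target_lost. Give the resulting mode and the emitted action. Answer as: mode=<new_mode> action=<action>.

current mode = CHARGE; filter table to that mode:
  (CHARGE, arrived) → (ALIGN, A_PING)
  (CHARGE, low_battery) → (ALIGN, A_PING)
  (CHARGE, grasp_ok) → (SEEK, A_TURN)
  (CHARGE, target_lost) → (ALIGN, A_WAIT)  ← event matches
  (CHARGE, target_seen) → (CHARGE, A_LIGHT)
  (CHARGE, bump) → (CHARGE, A_RELEASE)
event = target_lost selects (ALIGN, A_WAIT)

mode=ALIGN action=A_WAIT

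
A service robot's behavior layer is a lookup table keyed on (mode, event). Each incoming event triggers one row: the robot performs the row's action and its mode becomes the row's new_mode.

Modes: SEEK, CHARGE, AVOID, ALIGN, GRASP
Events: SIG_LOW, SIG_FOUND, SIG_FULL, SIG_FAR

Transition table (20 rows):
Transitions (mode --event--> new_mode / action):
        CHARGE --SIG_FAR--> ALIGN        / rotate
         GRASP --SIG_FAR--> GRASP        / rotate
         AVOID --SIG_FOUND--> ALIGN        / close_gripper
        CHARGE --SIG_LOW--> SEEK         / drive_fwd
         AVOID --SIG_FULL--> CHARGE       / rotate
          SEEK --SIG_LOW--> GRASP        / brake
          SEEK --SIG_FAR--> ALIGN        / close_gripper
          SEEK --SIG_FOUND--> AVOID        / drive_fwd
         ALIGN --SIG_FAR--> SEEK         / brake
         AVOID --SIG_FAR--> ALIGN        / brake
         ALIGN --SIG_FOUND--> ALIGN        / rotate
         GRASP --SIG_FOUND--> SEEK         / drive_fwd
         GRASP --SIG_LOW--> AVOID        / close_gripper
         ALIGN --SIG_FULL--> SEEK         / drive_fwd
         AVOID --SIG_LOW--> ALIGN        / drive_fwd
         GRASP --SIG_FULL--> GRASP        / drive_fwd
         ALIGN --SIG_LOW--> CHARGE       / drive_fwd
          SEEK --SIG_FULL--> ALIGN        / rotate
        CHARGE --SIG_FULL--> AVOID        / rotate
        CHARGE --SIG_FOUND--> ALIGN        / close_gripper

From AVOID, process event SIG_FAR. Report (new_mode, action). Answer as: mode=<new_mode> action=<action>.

mode=ALIGN action=brake

current mode = AVOID; filter table to that mode:
  (AVOID, SIG_FOUND) → (ALIGN, close_gripper)
  (AVOID, SIG_FULL) → (CHARGE, rotate)
  (AVOID, SIG_FAR) → (ALIGN, brake)  ← event matches
  (AVOID, SIG_LOW) → (ALIGN, drive_fwd)
event = SIG_FAR selects (ALIGN, brake)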